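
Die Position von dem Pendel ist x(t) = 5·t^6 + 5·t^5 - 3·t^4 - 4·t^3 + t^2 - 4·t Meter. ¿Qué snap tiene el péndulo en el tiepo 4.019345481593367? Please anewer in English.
To solve this, we need to take 4 derivatives of our position equation x(t) = 5·t^6 + 5·t^5 - 3·t^4 - 4·t^3 + t^2 - 4·t. The derivative of position gives velocity: v(t) = 30·t^5 + 25·t^4 - 12·t^3 - 12·t^2 + 2·t - 4. Taking d/dt of v(t), we find a(t) = 150·t^4 + 100·t^3 - 36·t^2 - 24·t + 2. Differentiating acceleration, we get jerk: j(t) = 600·t^3 + 300·t^2 - 72·t - 24. Differentiating jerk, we get snap: s(t) = 1800·t^2 + 600·t - 72. From the given snap equation s(t) = 1800·t^2 + 600·t - 72, we substitute t = 4.019345481593367 to get s = 31418.8558696851.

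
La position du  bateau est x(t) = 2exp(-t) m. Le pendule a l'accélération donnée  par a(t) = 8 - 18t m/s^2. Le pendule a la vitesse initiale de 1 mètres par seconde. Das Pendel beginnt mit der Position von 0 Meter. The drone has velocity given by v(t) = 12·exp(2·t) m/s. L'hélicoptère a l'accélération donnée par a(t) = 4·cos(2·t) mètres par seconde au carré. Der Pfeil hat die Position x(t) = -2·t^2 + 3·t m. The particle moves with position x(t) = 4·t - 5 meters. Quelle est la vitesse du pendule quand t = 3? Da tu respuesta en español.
Partiendo de la aceleración a(t) = 8 - 18·t, tomamos 1 antiderivada. Integrando la aceleración y usando la condición inicial v(0) = 1, obtenemos v(t) = -9·t^2 + 8·t + 1. Tenemos la velocidad v(t) = -9·t^2 + 8·t + 1. Sustituyendo t = 3: v(3) = -56.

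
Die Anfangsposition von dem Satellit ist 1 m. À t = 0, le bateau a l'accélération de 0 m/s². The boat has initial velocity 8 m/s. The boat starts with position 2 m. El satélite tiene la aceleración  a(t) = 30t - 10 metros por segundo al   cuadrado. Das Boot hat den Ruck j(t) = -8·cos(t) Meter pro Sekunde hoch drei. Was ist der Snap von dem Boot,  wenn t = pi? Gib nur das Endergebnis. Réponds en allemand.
s(pi) = 0.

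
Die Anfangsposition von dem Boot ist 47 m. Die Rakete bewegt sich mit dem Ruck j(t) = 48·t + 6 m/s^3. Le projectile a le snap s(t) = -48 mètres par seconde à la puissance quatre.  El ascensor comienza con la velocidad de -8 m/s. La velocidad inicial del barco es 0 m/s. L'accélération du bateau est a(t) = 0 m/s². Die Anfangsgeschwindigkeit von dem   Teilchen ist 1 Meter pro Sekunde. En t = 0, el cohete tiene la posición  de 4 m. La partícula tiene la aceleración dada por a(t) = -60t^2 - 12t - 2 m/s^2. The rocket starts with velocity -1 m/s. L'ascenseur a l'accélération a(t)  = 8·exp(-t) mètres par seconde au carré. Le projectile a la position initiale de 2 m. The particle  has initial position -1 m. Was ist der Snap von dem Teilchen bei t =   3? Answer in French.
Nous devons dériver notre équation de l'accélération a(t) = -60·t^2 - 12·t - 2 2 fois. En prenant d/dt de a(t), nous trouvons j(t) = -120·t - 12. En prenant d/dt de j(t), nous trouvons s(t) = -120. De l'équation du snap s(t) = -120, nous substituons t = 3 pour obtenir s = -120.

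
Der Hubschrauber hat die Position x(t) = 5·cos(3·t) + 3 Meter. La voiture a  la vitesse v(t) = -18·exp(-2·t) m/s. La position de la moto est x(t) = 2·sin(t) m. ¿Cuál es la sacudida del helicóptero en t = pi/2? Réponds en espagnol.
Partiendo de la posición x(t) = 5·cos(3·t) + 3, tomamos 3 derivadas. La derivada de la posición da la velocidad: v(t) = -15·sin(3·t). Derivando la velocidad, obtenemos la aceleración: a(t) = -45·cos(3·t). Derivando la aceleración, obtenemos la sacudida: j(t) = 135·sin(3·t). Usando j(t) = 135·sin(3·t) y sustituyendo t = pi/2, encontramos j = -135.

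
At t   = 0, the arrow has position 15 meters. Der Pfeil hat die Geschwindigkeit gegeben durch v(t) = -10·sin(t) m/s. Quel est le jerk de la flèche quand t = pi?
Pour résoudre ceci, nous devons prendre 2 dérivées de notre équation de la vitesse v(t) = -10·sin(t). En dérivant la vitesse, nous obtenons l'accélération: a(t) = -10·cos(t). En prenant d/dt de a(t), nous trouvons j(t) = 10·sin(t). De l'équation du jerk j(t) = 10·sin(t), nous substituons t = pi pour obtenir j = 0.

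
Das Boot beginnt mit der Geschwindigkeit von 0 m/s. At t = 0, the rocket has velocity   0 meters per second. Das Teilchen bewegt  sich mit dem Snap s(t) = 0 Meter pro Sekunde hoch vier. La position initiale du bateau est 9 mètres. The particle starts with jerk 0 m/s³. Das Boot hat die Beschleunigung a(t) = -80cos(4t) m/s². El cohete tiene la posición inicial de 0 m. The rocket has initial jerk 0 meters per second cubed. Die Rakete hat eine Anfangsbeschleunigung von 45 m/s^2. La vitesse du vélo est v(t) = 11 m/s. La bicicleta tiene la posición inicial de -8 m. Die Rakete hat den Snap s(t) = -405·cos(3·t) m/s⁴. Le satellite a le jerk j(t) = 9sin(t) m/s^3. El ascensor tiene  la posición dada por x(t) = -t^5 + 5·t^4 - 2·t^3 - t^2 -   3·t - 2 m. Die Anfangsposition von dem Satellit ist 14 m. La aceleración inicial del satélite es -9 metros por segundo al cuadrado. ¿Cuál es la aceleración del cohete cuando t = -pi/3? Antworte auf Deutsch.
Ausgehend von dem Snap s(t) = -405·cos(3·t), nehmen wir 2 Stammfunktionen. Das Integral von dem Snap, mit j(0) = 0, ergibt den Ruck: j(t) = -135·sin(3·t). Das Integral von dem Ruck ist die Beschleunigung. Mit a(0) = 45 erhalten wir a(t) = 45·cos(3·t). Aus der Gleichung für die Beschleunigung a(t) = 45·cos(3·t), setzen wir t = -pi/3 ein und erhalten a = -45.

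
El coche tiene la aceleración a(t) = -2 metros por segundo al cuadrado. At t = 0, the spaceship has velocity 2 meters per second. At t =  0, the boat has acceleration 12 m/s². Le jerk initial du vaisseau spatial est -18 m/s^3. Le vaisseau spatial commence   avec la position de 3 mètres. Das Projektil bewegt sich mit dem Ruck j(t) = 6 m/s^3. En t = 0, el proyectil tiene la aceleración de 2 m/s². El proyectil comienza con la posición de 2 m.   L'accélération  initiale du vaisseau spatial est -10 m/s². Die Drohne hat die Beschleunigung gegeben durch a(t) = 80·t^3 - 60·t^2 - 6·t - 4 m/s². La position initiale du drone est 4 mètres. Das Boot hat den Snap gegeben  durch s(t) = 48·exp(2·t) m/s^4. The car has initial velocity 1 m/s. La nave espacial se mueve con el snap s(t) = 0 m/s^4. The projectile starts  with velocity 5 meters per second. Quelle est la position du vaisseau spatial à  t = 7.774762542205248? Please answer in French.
En partant du snap s(t) = 0, nous prenons 4 intégrales. L'intégrale du snap, avec j(0) = -18, donne le jerk: j(t) = -18. En intégrant le jerk et en utilisant la condition initiale a(0) = -10, nous obtenons a(t) = -18·t - 10. La primitive de l'accélération est la vitesse. En utilisant v(0) = 2, nous obtenons v(t) = -9·t^2 - 10·t + 2. En prenant ∫v(t)dt et en appliquant x(0) = 3, nous trouvons x(t) = -3·t^3 - 5·t^2 + 2·t + 3. Nous avons la position x(t) = -3·t^3 - 5·t^2 + 2·t + 3. En substituant t = 7.774762542205248: x(7.774762542205248) = -1693.56677967563.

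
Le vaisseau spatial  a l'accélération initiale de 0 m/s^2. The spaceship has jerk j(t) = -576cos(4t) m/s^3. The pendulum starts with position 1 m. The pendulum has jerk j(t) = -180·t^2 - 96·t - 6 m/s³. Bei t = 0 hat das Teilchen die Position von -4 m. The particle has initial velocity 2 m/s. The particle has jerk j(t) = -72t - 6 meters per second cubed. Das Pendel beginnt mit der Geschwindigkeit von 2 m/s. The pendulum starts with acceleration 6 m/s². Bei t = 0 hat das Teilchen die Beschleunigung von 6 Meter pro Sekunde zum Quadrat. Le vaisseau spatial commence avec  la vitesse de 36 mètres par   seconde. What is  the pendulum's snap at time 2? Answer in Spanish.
Partiendo de la sacudida j(t) = -180·t^2 - 96·t - 6, tomamos 1 derivada. La derivada de la sacudida da el snap: s(t) = -360·t - 96. Tenemos el snap s(t) = -360·t - 96. Sustituyendo t = 2: s(2) = -816.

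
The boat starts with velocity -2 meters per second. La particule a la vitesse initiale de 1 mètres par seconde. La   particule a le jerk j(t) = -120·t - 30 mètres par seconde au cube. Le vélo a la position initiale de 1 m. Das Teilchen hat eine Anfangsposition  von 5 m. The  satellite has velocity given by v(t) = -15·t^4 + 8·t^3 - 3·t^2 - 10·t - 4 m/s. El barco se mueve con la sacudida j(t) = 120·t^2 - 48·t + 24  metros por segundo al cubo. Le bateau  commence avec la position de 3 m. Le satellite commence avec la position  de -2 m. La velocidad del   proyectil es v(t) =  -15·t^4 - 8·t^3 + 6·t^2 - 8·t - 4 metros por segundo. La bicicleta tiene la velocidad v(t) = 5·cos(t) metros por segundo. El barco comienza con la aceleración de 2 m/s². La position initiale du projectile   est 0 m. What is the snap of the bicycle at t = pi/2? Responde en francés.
Pour résoudre ceci, nous devons prendre 3 dérivées de notre équation de la vitesse v(t) = 5·cos(t). En dérivant la vitesse, nous obtenons l'accélération: a(t) = -5·sin(t). La dérivée de l'accélération donne le jerk: j(t) = -5·cos(t). En prenant d/dt de j(t), nous trouvons s(t) = 5·sin(t). En utilisant s(t) = 5·sin(t) et en substituant t = pi/2, nous trouvons s = 5.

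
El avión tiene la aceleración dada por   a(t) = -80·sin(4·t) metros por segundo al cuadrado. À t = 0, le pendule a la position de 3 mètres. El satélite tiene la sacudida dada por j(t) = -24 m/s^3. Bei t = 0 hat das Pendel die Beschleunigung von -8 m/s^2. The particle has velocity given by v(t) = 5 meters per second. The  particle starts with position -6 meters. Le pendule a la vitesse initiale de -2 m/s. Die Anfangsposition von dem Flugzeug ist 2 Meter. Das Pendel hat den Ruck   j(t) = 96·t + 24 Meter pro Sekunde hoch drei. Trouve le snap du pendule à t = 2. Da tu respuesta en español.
Debemos derivar nuestra ecuación de la sacudida j(t) = 96·t + 24 1 vez. La derivada de la sacudida da el snap: s(t) = 96. De la ecuación del snap s(t) = 96, sustituimos t = 2 para obtener s = 96.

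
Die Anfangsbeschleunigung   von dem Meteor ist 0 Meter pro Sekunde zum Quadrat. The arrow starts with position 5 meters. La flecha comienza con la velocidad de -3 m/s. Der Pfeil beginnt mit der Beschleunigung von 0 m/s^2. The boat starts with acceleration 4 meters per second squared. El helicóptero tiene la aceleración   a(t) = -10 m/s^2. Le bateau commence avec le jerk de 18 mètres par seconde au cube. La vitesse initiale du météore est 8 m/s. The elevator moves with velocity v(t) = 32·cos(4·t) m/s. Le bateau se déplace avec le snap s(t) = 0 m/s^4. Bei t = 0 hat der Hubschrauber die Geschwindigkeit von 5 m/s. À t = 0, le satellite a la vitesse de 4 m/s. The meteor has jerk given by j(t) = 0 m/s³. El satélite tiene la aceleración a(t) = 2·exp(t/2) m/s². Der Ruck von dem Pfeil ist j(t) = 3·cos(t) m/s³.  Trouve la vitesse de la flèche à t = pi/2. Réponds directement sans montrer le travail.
À t = pi/2, v = 0.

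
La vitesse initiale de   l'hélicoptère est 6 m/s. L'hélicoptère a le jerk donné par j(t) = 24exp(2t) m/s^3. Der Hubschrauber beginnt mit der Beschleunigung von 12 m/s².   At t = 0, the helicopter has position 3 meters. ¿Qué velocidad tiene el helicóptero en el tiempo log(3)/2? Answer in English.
We must find the integral of our jerk equation j(t) = 24·exp(2·t) 2 times. Taking ∫j(t)dt and applying a(0) = 12, we find a(t) = 12·exp(2·t). Taking ∫a(t)dt and applying v(0) = 6, we find v(t) = 6·exp(2·t). From the given velocity equation v(t) = 6·exp(2·t), we substitute t = log(3)/2 to get v = 18.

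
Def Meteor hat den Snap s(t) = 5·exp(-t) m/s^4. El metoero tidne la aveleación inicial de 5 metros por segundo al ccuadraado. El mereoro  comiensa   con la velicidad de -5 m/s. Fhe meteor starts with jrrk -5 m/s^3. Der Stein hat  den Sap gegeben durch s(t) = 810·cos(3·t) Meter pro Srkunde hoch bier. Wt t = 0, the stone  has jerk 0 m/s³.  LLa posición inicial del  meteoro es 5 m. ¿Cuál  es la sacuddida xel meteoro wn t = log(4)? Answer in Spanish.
Para resolver esto, necesitamos tomar 1 antiderivada de nuestra ecuación del snap s(t) = 5·exp(-t). La antiderivada del snap, con j(0) = -5, da la sacudida: j(t) = -5·exp(-t). De la ecuación de la sacudida j(t) = -5·exp(-t), sustituimos t = log(4) para obtener j = -5/4.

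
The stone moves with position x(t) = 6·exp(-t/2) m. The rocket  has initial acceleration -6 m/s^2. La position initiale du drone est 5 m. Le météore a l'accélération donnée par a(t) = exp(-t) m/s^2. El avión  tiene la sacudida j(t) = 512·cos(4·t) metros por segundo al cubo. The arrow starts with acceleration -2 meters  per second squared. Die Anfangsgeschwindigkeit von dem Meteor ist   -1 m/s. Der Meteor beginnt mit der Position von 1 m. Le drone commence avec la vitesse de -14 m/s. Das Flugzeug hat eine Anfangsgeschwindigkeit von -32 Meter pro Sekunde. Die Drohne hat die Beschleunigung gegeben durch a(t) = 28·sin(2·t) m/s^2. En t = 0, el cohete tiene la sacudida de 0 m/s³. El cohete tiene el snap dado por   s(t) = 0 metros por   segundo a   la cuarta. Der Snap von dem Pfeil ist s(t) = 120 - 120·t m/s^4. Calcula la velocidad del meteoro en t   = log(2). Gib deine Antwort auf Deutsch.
Wir müssen unsere Gleichung für die Beschleunigung a(t) = exp(-t) 1-mal integrieren. Die Stammfunktion von der Beschleunigung, mit v(0) = -1, ergibt die Geschwindigkeit: v(t) = -exp(-t). Aus der Gleichung für die Geschwindigkeit v(t) = -exp(-t), setzen wir t = log(2) ein und erhalten v = -1/2.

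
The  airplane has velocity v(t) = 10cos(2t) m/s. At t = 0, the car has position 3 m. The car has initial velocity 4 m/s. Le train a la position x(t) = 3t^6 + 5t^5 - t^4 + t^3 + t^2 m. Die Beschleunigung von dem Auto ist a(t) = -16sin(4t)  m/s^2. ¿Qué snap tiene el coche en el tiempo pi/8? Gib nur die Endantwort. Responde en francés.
Le snap à t = pi/8 est s = 256.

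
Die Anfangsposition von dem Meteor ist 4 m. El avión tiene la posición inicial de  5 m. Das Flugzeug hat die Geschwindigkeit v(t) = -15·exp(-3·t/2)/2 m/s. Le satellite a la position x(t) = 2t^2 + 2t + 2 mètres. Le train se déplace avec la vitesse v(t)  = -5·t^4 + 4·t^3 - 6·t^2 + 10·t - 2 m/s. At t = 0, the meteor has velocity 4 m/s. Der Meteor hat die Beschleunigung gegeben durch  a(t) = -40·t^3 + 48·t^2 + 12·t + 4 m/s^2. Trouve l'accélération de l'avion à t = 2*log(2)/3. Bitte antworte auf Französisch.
En partant de la vitesse v(t) = -15·exp(-3·t/2)/2, nous prenons 1 dérivée. La dérivée de la vitesse donne l'accélération: a(t) = 45·exp(-3·t/2)/4. De l'équation de l'accélération a(t) = 45·exp(-3·t/2)/4, nous substituons t = 2*log(2)/3 pour obtenir a = 45/8.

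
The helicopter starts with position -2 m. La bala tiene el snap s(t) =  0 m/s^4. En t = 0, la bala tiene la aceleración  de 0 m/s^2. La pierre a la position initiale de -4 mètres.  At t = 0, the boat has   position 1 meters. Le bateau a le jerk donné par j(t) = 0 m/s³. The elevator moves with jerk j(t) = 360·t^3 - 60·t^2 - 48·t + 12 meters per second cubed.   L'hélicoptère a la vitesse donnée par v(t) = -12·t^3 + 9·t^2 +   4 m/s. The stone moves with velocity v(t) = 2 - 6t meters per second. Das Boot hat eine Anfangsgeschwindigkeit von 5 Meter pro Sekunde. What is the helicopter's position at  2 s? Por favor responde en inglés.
Starting from velocity v(t) = -12·t^3 + 9·t^2 + 4, we take 1 antiderivative. The antiderivative of velocity is position. Using x(0) = -2, we get x(t) = -3·t^4 + 3·t^3 + 4·t - 2. We have position x(t) = -3·t^4 + 3·t^3 + 4·t - 2. Substituting t = 2: x(2) = -18.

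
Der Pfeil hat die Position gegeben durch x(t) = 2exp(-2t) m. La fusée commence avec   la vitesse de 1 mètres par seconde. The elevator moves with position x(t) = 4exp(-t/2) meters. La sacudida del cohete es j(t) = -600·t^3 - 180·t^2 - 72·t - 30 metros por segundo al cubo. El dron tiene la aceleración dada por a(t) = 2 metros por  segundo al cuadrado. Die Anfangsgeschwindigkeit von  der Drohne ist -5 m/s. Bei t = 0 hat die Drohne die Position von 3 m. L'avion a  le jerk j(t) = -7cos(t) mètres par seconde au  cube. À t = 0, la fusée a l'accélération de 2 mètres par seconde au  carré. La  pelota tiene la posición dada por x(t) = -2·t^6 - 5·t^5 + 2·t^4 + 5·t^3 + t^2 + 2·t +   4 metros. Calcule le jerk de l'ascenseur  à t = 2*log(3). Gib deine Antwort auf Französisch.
Pour résoudre ceci, nous devons prendre 3 dérivées de notre équation de la position x(t) = 4·exp(-t/2). La dérivée de la position donne la vitesse: v(t) = -2·exp(-t/2). En dérivant la vitesse, nous obtenons l'accélération: a(t) = exp(-t/2). La dérivée de l'accélération donne le jerk: j(t) = -exp(-t/2)/2. En utilisant j(t) = -exp(-t/2)/2 et en substituant t = 2*log(3), nous trouvons j = -1/6.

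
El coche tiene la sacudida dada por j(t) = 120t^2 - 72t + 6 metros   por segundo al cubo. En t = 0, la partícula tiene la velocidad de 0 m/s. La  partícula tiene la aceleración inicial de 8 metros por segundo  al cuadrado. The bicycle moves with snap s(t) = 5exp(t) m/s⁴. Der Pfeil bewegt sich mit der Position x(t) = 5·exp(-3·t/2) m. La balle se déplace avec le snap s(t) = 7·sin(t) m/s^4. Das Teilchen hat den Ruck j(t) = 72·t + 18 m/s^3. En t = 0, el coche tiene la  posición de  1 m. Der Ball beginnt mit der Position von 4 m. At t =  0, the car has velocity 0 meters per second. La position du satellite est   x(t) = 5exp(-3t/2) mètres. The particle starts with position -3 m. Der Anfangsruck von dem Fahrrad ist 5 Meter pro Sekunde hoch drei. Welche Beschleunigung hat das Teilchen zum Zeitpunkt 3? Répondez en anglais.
To find the answer, we compute 1 antiderivative of j(t) = 72·t + 18. The integral of jerk is acceleration. Using a(0) = 8, we get a(t) = 36·t^2 + 18·t + 8. We have acceleration a(t) = 36·t^2 + 18·t + 8. Substituting t = 3: a(3) = 386.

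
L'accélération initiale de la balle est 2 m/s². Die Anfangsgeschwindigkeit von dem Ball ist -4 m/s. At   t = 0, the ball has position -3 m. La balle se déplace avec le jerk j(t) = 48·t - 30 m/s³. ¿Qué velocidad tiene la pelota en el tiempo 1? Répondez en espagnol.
Para resolver esto, necesitamos tomar 2 antiderivadas de nuestra ecuación de la sacudida j(t) = 48·t - 30. Integrando la sacudida y usando la condición inicial a(0) = 2, obtenemos a(t) = 24·t^2 - 30·t + 2. La integral de la aceleración es la velocidad. Usando v(0) = -4, obtenemos v(t) = 8·t^3 - 15·t^2 + 2·t - 4. De la ecuación de la velocidad v(t) = 8·t^3 - 15·t^2 + 2·t - 4, sustituimos t = 1 para obtener v = -9.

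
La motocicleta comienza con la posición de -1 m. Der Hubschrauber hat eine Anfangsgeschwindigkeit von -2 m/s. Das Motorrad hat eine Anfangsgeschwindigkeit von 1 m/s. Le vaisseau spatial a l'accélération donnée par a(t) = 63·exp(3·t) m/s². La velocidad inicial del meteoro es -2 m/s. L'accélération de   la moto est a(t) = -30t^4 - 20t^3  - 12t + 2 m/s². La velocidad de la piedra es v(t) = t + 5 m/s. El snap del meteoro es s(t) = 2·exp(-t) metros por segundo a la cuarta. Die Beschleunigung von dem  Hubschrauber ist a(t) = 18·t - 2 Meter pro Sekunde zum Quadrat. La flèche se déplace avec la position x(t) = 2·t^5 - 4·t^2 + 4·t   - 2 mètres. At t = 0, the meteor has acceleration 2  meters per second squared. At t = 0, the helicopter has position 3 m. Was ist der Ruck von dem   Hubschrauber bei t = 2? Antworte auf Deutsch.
Ausgehend von der Beschleunigung a(t) = 18·t - 2, nehmen wir 1 Ableitung. Durch Ableiten von der Beschleunigung erhalten wir den Ruck: j(t) = 18. Aus der Gleichung für den Ruck j(t) = 18, setzen wir t = 2 ein und erhalten j = 18.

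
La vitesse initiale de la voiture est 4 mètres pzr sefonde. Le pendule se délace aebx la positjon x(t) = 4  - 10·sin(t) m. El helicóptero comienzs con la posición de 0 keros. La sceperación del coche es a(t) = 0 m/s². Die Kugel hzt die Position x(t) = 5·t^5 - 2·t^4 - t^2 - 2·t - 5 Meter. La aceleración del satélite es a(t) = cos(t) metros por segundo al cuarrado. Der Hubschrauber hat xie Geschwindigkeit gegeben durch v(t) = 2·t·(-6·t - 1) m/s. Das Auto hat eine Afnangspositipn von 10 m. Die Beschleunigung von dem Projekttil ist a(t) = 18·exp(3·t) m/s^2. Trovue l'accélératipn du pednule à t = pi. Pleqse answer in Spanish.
Partiendo de la posición x(t) = 4 - 10·sin(t), tomamos 2 derivadas. Tomando d/dt de x(t), encontramos v(t) = -10·cos(t). Derivando la velocidad, obtenemos la aceleración: a(t) = 10·sin(t). Tenemos la aceleración a(t) = 10·sin(t). Sustituyendo t = pi: a(pi) = 0.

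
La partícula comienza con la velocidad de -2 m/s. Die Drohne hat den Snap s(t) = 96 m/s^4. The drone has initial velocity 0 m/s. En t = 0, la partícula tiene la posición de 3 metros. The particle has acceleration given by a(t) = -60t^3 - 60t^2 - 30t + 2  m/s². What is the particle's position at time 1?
Starting from acceleration a(t) = -60·t^3 - 60·t^2 - 30·t + 2, we take 2 antiderivatives. The antiderivative of acceleration is velocity. Using v(0) = -2, we get v(t) = -15·t^4 - 20·t^3 - 15·t^2 + 2·t - 2. The antiderivative of velocity, with x(0) = 3, gives position: x(t) = -3·t^5 - 5·t^4 - 5·t^3 + t^2 - 2·t + 3. From the given position equation x(t) = -3·t^5 - 5·t^4 - 5·t^3 + t^2 - 2·t + 3, we substitute t = 1 to get x = -11.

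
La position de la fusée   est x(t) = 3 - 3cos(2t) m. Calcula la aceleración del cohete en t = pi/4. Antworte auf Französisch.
Pour résoudre ceci, nous devons prendre 2 dérivées de notre équation de la position x(t) = 3 - 3·cos(2·t). La dérivée de la position donne la vitesse: v(t) = 6·sin(2·t). En dérivant la vitesse, nous obtenons l'accélération: a(t) = 12·cos(2·t). En utilisant a(t) = 12·cos(2·t) et en substituant t = pi/4, nous trouvons a = 0.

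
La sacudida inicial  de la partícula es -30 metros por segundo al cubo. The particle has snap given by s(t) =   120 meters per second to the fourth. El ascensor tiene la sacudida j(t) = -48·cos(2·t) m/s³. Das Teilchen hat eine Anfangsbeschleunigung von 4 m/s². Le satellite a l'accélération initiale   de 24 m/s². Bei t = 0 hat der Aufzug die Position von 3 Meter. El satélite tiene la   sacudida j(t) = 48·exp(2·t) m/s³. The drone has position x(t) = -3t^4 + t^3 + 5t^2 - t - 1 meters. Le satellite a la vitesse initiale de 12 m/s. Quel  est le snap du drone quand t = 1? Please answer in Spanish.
Debemos derivar nuestra ecuación de la posición x(t) = -3·t^4 + t^3 + 5·t^2 - t - 1 4 veces. Tomando d/dt de x(t), encontramos v(t) = -12·t^3 + 3·t^2 + 10·t - 1. Tomando d/dt de v(t), encontramos a(t) = -36·t^2 + 6·t + 10. Tomando d/dt de a(t), encontramos j(t) = 6 - 72·t. Tomando d/dt de j(t), encontramos s(t) = -72. Tenemos el snap s(t) = -72. Sustituyendo t = 1: s(1) = -72.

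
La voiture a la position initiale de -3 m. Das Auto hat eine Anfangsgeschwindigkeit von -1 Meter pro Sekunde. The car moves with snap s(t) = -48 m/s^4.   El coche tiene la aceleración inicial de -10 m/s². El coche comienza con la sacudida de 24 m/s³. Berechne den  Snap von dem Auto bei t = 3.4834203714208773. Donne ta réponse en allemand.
Aus der Gleichung für den Snap s(t) = -48, setzen wir t = 3.4834203714208773 ein und erhalten s = -48.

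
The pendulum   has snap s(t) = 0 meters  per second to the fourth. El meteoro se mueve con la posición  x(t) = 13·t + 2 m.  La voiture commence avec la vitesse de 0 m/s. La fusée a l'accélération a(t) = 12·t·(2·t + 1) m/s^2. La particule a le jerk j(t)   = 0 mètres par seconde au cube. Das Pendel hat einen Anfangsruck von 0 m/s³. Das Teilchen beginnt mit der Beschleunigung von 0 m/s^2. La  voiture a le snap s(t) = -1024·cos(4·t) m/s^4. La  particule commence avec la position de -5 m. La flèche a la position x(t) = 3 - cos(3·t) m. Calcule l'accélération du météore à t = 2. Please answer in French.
En partant de la position x(t) = 13·t + 2, nous prenons 2 dérivées. En prenant d/dt de x(t), nous trouvons v(t) = 13. La dérivée de la vitesse donne l'accélération: a(t) = 0. En utilisant a(t) = 0 et en substituant t = 2, nous trouvons a = 0.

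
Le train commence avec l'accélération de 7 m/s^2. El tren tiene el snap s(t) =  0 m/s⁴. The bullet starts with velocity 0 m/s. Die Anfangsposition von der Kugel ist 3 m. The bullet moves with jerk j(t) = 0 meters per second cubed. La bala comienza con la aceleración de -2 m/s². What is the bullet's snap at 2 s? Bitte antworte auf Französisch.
Nous devons dériver notre équation du jerk j(t) = 0 1 fois. En prenant d/dt de j(t), nous trouvons s(t) = 0. Nous avons le snap s(t) = 0. En substituant t = 2: s(2) = 0.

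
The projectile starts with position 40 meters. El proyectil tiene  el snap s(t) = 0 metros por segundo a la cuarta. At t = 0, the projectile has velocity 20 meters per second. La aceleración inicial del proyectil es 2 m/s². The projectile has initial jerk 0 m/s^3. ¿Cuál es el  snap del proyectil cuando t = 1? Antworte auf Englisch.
Using s(t) = 0 and substituting t = 1, we find s = 0.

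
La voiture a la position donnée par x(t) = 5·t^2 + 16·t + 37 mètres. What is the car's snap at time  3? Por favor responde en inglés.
We must differentiate our position equation x(t) = 5·t^2 + 16·t + 37 4 times. The derivative of position gives velocity: v(t) = 10·t + 16. Differentiating velocity, we get acceleration: a(t) = 10. The derivative of acceleration gives jerk: j(t) = 0. Taking d/dt of j(t), we find s(t) = 0. Using s(t) = 0 and substituting t = 3, we find s = 0.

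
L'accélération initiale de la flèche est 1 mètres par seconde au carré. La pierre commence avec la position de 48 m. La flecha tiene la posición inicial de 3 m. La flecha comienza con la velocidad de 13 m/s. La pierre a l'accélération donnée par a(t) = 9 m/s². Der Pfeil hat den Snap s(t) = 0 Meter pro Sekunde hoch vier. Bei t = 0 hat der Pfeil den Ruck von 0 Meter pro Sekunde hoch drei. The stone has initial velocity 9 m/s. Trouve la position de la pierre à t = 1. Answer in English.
To find the answer, we compute 2 integrals of a(t) = 9. The integral of acceleration is velocity. Using v(0) = 9, we get v(t) = 9·t + 9. Integrating velocity and using the initial condition x(0) = 48, we get x(t) = 9·t^2/2 + 9·t + 48. From the given position equation x(t) = 9·t^2/2 + 9·t + 48, we substitute t = 1 to get x = 123/2.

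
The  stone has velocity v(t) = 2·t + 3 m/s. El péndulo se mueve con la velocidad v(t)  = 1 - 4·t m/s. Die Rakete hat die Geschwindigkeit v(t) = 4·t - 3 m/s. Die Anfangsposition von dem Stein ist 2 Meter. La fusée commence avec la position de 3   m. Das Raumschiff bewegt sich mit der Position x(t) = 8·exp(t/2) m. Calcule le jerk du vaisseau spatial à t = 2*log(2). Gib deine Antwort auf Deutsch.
Wir müssen unsere Gleichung für die Position x(t) = 8·exp(t/2) 3-mal ableiten. Die Ableitung von der Position ergibt die Geschwindigkeit: v(t) = 4·exp(t/2). Mit d/dt von v(t) finden wir a(t) = 2·exp(t/2). Durch Ableiten von der Beschleunigung erhalten wir den Ruck: j(t) = exp(t/2). Mit j(t) = exp(t/2) und Einsetzen von t = 2*log(2), finden wir j = 2.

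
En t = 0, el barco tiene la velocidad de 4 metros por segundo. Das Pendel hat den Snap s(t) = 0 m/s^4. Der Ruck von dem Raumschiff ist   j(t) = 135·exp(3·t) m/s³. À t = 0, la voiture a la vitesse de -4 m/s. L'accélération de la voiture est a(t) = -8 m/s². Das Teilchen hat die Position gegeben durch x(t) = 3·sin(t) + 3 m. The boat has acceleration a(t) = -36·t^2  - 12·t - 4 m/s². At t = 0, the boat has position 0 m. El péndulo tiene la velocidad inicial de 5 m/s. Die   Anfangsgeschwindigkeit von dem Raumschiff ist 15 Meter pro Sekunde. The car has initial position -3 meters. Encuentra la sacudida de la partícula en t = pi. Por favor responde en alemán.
Ausgehend von der Position x(t) = 3·sin(t) + 3, nehmen wir 3 Ableitungen. Durch Ableiten von der Position erhalten wir die Geschwindigkeit: v(t) = 3·cos(t). Mit d/dt von v(t) finden wir a(t) = -3·sin(t). Durch Ableiten von der Beschleunigung erhalten wir den Ruck: j(t) = -3·cos(t). Mit j(t) = -3·cos(t) und Einsetzen von t = pi, finden wir j = 3.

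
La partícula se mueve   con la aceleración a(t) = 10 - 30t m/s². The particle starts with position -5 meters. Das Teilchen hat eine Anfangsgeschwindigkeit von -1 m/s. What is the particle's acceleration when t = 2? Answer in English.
Using a(t) = 10 - 30·t and substituting t = 2, we find a = -50.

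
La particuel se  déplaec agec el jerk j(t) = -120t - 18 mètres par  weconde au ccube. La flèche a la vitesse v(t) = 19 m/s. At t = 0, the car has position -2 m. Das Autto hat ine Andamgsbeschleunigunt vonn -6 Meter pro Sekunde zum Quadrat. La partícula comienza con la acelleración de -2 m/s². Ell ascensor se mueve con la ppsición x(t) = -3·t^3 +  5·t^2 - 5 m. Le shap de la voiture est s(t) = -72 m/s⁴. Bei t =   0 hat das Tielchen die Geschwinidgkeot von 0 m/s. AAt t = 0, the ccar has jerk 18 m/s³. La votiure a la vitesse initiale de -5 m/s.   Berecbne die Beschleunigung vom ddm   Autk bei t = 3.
Um dies zu lösen, müssen wir 2 Integrale unserer Gleichung für den Snap s(t) = -72 finden. Mit ∫s(t)dt und Anwendung von j(0) = 18, finden wir j(t) = 18 - 72·t. Die Stammfunktion von dem Ruck ist die Beschleunigung. Mit a(0) = -6 erhalten wir a(t) = -36·t^2 + 18·t - 6. Aus der Gleichung für die Beschleunigung a(t) = -36·t^2 + 18·t - 6, setzen wir t = 3 ein und erhalten a = -276.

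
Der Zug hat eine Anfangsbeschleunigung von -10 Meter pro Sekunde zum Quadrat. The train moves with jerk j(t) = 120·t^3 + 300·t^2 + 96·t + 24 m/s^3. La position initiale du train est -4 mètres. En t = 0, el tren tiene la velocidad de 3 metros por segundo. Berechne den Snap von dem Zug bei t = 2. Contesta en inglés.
Starting from jerk j(t) = 120·t^3 + 300·t^2 + 96·t + 24, we take 1 derivative. Taking d/dt of j(t), we find s(t) = 360·t^2 + 600·t + 96. Using s(t) = 360·t^2 + 600·t + 96 and substituting t = 2, we find s = 2736.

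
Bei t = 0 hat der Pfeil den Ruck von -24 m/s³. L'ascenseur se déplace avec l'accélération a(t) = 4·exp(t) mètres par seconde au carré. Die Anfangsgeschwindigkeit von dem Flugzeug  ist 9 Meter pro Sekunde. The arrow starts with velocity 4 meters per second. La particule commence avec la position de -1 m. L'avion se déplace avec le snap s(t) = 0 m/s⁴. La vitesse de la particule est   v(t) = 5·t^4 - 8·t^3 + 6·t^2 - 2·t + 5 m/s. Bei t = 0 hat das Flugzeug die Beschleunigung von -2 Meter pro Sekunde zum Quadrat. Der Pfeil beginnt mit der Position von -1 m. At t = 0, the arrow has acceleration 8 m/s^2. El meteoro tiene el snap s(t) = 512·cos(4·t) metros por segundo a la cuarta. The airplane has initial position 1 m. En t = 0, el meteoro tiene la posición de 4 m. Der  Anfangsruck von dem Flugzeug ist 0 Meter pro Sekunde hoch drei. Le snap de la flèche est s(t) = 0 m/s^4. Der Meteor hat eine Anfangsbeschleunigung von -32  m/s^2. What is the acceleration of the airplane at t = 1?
To solve this, we need to take 2 integrals of our snap equation s(t) = 0. Integrating snap and using the initial condition j(0) = 0, we get j(t) = 0. The antiderivative of jerk, with a(0) = -2, gives acceleration: a(t) = -2. From the given acceleration equation a(t) = -2, we substitute t = 1 to get a = -2.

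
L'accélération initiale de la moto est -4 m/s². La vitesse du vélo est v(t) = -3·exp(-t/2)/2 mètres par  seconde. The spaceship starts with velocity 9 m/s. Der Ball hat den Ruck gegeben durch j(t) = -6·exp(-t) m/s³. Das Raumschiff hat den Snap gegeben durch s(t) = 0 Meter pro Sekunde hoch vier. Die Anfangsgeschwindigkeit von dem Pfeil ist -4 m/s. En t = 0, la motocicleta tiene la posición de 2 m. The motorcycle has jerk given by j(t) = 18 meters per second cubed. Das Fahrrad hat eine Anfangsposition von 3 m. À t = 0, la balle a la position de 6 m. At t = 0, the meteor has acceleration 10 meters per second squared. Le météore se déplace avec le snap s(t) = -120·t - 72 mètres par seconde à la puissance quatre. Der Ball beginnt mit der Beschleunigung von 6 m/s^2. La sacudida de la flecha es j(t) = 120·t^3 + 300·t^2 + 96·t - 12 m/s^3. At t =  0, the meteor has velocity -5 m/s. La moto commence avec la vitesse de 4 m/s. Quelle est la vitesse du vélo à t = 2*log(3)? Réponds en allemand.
Aus der Gleichung für die Geschwindigkeit v(t) = -3·exp(-t/2)/2, setzen wir t = 2*log(3) ein und erhalten v = -1/2.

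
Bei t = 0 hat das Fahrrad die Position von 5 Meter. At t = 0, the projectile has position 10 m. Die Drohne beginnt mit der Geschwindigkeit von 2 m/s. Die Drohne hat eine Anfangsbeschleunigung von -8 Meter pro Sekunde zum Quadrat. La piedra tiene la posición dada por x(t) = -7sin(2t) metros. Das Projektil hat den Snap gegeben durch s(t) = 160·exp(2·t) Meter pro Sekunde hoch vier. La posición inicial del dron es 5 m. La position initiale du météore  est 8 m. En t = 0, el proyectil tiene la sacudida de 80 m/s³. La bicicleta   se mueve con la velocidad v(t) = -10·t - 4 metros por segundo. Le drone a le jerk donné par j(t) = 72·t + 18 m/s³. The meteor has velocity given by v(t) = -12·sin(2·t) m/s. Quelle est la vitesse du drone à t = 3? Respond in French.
En partant du jerk j(t) = 72·t + 18, nous prenons 2 intégrales. La primitive du jerk, avec a(0) = -8, donne l'accélération: a(t) = 36·t^2 + 18·t - 8. En prenant ∫a(t)dt et en appliquant v(0) = 2, nous trouvons v(t) = 12·t^3 + 9·t^2 - 8·t + 2. De l'équation de la vitesse v(t) = 12·t^3 + 9·t^2 - 8·t + 2, nous substituons t = 3 pour obtenir v = 383.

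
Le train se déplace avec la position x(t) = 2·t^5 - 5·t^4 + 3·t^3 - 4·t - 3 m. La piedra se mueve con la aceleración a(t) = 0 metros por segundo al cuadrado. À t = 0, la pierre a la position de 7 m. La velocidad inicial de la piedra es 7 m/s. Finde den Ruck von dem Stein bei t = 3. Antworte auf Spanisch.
Para resolver esto, necesitamos tomar 1 derivada de nuestra ecuación de la aceleración a(t) = 0. La derivada de la aceleración da la sacudida: j(t) = 0. Tenemos la sacudida j(t) = 0. Sustituyendo t = 3: j(3) = 0.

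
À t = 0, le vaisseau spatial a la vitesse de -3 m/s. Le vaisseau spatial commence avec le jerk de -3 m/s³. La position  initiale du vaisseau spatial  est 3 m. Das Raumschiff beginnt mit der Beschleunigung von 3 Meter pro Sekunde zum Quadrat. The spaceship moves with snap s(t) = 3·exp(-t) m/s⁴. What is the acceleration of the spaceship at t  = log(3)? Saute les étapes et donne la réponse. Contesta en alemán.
a(log(3)) = 1.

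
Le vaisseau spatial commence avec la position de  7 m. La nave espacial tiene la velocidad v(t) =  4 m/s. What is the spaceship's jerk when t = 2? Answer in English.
Starting from velocity v(t) = 4, we take 2 derivatives. Taking d/dt of v(t), we find a(t) = 0. Differentiating acceleration, we get jerk: j(t) = 0. We have jerk j(t) = 0. Substituting t = 2: j(2) = 0.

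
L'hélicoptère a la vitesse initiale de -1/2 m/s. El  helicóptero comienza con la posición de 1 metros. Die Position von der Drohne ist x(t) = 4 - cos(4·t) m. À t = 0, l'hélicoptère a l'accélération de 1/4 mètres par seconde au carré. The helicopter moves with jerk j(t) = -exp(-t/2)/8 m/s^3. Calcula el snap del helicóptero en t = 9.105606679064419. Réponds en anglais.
Starting from jerk j(t) = -exp(-t/2)/8, we take 1 derivative. Taking d/dt of j(t), we find s(t) = exp(-t/2)/16. We have snap s(t) = exp(-t/2)/16. Substituting t = 9.105606679064419: s(9.105606679064419) = 0.000658601400349752.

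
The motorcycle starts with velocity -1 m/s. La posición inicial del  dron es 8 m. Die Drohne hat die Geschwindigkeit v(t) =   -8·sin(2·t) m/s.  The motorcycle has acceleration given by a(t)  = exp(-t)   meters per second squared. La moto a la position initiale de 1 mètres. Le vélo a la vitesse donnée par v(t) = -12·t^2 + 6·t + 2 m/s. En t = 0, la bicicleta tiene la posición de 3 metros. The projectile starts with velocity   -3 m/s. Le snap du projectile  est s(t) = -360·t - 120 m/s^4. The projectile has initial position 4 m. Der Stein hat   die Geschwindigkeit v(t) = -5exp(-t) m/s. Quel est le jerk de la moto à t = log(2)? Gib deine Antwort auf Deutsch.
Um dies zu lösen, müssen wir 1 Ableitung unserer Gleichung für die Beschleunigung a(t) = exp(-t) nehmen. Mit d/dt von a(t) finden wir j(t) = -exp(-t). Wir haben den Ruck j(t) = -exp(-t). Durch Einsetzen von t = log(2): j(log(2)) = -1/2.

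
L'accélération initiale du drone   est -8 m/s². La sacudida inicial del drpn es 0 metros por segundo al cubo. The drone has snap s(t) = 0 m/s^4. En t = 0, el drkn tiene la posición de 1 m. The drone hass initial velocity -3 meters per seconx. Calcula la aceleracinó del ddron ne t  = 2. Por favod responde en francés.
Nous devons intégrer notre équation du snap s(t) = 0 2 fois. L'intégrale du snap, avec j(0) = 0, donne le jerk: j(t) = 0. La primitive du jerk est l'accélération. En utilisant a(0) = -8, nous obtenons a(t) = -8. Nous avons l'accélération a(t) = -8. En substituant t = 2: a(2) = -8.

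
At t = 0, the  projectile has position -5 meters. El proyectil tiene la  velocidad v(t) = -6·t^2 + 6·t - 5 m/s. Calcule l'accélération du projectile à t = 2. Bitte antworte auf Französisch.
Pour résoudre ceci, nous devons prendre 1 dérivée de notre équation de la vitesse v(t) = -6·t^2 + 6·t - 5. En prenant d/dt de v(t), nous trouvons a(t) = 6 - 12·t. De l'équation de l'accélération a(t) = 6 - 12·t, nous substituons t = 2 pour obtenir a = -18.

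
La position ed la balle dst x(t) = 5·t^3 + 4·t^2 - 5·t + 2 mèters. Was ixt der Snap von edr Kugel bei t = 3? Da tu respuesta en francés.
Pour résoudre ceci, nous devons prendre 4 dérivées de notre équation de la position x(t) = 5·t^3 + 4·t^2 - 5·t + 2. En prenant d/dt de x(t), nous trouvons v(t) = 15·t^2 + 8·t - 5. La dérivée de la vitesse donne l'accélération: a(t) = 30·t + 8. En dérivant l'accélération, nous obtenons le jerk: j(t) = 30. La dérivée du jerk donne le snap: s(t) = 0. En utilisant s(t) = 0 et en substituant t = 3, nous trouvons s = 0.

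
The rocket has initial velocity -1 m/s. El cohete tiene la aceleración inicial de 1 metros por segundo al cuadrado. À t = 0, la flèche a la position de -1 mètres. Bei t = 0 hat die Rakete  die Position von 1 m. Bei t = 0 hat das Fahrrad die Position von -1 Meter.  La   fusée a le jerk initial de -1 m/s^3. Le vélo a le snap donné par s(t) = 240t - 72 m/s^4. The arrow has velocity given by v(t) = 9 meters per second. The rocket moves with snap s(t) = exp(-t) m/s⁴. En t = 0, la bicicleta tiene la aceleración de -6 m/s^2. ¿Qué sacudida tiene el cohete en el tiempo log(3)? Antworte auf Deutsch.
Wir müssen unsere Gleichung für den Snap s(t) = exp(-t) 1-mal integrieren. Durch Integration von dem Snap und Verwendung der Anfangsbedingung j(0) = -1, erhalten wir j(t) = -exp(-t). Aus der Gleichung für den Ruck j(t) = -exp(-t), setzen wir t = log(3) ein und erhalten j = -1/3.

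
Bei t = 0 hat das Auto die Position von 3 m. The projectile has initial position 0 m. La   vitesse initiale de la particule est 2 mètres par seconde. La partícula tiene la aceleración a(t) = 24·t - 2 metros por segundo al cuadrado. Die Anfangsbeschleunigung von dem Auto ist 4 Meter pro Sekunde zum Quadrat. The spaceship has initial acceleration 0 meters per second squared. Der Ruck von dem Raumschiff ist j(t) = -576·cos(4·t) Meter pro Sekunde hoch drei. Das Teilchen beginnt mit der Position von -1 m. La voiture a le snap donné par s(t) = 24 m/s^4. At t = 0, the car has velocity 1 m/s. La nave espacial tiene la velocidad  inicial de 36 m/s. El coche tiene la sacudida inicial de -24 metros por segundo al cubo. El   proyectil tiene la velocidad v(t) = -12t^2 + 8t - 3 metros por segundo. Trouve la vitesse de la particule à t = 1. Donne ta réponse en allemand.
Wir müssen unsere Gleichung für die Beschleunigung a(t) = 24·t - 2 1-mal integrieren. Mit ∫a(t)dt und Anwendung von v(0) = 2, finden wir v(t) = 12·t^2 - 2·t + 2. Mit v(t) = 12·t^2 - 2·t + 2 und Einsetzen von t = 1, finden wir v = 12.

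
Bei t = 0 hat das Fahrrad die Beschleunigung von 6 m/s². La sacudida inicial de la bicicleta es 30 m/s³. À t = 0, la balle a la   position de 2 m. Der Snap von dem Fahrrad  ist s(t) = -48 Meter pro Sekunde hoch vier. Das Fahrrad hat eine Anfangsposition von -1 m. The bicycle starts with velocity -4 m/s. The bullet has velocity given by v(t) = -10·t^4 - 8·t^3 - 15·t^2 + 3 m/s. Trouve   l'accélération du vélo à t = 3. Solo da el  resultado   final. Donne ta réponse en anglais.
The acceleration at t = 3 is a = -120.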